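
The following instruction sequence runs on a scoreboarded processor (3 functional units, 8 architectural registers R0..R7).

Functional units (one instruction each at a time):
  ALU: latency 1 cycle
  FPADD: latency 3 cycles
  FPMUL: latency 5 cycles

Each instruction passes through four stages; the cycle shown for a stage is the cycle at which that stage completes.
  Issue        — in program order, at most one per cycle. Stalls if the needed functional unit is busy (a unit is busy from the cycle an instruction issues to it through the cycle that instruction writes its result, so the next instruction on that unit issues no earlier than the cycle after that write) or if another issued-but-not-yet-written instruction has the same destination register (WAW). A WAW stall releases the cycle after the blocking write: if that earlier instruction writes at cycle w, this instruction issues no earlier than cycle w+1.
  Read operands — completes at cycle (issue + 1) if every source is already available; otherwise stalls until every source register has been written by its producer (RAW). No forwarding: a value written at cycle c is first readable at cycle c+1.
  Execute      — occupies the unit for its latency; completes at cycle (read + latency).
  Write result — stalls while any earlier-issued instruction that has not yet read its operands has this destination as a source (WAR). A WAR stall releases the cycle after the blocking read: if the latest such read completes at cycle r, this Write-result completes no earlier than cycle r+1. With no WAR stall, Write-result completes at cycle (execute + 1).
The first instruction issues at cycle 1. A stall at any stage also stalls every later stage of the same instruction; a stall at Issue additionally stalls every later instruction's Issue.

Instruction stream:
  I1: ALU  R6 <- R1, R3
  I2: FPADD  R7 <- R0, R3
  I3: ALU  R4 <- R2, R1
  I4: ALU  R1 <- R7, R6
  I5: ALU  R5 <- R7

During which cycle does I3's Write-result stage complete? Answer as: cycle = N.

cycle 1: I1 issues→ALU
cycle 2: I1 reads · I2 issues→FPADD
cycle 3: I1 exec-done · I2 reads
cycle 4: I1 writes R6
cycle 5: I3 issues→ALU
cycle 6: I2 exec-done · I3 reads
cycle 7: I2 writes R7 · I3 exec-done
cycle 8: I3 writes R4
cycle 9: I4 issues→ALU
cycle 10: I4 reads
cycle 11: I4 exec-done
cycle 12: I4 writes R1
cycle 13: I5 issues→ALU
cycle 14: I5 reads
cycle 15: I5 exec-done
cycle 16: I5 writes R5

cycle = 8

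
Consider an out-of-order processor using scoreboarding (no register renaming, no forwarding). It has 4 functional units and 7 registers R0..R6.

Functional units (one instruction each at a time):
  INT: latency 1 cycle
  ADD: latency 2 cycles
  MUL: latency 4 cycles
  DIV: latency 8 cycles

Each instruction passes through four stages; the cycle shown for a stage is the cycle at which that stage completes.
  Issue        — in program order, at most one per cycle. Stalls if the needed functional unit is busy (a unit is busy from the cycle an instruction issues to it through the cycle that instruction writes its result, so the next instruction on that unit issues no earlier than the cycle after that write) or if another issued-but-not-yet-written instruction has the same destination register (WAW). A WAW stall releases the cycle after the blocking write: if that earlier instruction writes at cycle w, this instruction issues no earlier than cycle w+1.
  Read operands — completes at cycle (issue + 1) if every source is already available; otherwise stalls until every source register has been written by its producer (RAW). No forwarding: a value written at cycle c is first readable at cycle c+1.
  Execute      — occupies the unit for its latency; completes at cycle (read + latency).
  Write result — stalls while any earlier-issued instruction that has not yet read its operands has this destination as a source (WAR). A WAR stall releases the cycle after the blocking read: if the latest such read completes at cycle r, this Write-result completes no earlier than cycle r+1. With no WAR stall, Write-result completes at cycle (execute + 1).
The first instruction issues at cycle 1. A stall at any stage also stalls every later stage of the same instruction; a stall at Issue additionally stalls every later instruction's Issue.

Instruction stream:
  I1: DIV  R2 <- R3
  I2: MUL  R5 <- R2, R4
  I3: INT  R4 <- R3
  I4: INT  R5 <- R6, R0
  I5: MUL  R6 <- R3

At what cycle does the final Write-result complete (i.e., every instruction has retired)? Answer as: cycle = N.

cycle = 25

[1] I1 issues→DIV
[2] I1 reads · I2 issues→MUL
[3] I3 issues→INT
[4] I3 reads
[5] I3 exec-done
[10] I1 exec-done
[11] I1 writes R2
[12] I2 reads
[13] I3 writes R4
[16] I2 exec-done
[17] I2 writes R5
[18] I4 issues→INT
[19] I4 reads · I5 issues→MUL
[20] I4 exec-done · I5 reads
[21] I4 writes R5
[24] I5 exec-done
[25] I5 writes R6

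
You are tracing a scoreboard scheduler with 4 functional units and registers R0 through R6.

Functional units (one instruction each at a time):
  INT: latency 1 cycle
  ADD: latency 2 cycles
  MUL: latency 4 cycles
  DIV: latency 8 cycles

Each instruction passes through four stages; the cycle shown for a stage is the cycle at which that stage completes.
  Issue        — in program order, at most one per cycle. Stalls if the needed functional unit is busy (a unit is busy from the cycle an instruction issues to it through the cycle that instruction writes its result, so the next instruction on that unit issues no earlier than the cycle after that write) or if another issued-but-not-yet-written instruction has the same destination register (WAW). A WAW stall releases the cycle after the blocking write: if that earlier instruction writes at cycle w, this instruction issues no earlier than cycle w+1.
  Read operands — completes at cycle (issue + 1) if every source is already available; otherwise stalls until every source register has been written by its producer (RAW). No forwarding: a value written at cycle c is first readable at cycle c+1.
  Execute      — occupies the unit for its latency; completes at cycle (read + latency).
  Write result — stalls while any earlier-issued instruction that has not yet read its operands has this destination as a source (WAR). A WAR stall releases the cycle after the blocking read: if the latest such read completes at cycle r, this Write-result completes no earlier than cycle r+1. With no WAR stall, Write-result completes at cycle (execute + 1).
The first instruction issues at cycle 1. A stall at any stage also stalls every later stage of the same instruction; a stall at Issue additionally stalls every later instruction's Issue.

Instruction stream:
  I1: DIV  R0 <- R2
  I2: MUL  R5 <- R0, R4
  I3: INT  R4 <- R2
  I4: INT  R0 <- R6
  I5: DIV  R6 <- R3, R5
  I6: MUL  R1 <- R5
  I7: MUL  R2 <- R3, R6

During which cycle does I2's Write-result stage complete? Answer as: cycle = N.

c1: I1→DIV
c2: I1 RO, I2→MUL
c3: I3→INT
c4: I3 RO
c5: I3 EX
c10: I1 EX
c11: I1 WR R0
c12: I2 RO
c13: I3 WR R4
c14: I4→INT
c15: I4 RO, I5→DIV
c16: I2 EX, I4 EX
c17: I2 WR R5, I4 WR R0
c18: I5 RO, I6→MUL
c19: I6 RO
c23: I6 EX
c24: I6 WR R1
c25: I7→MUL
c26: I5 EX
c27: I5 WR R6
c28: I7 RO
c32: I7 EX
c33: I7 WR R2

cycle = 17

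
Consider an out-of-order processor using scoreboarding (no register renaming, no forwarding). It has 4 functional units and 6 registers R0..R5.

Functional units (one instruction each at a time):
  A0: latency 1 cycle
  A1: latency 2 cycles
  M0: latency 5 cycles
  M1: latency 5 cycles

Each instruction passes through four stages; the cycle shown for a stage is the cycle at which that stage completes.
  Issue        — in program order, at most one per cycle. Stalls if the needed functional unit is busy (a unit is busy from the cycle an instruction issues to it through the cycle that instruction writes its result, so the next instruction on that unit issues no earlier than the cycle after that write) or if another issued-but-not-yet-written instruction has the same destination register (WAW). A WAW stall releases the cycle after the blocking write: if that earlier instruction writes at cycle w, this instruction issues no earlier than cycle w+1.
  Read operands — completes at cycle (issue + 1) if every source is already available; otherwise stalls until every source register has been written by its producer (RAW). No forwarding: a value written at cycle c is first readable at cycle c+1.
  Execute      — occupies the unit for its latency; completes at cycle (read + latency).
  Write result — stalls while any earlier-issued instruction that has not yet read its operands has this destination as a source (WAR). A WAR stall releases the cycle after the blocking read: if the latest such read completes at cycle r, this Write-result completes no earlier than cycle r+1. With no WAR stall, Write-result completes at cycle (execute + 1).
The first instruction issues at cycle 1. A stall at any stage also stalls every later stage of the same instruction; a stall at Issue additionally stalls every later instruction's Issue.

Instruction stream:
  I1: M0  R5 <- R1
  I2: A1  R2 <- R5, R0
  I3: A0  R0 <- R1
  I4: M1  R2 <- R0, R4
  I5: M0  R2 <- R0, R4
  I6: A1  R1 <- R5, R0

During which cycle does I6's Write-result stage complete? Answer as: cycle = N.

cycle = 26

cycle 1: I1→M0
cycle 2: I1 RO · I2→A1
cycle 3: I3→A0
cycle 4: I3 RO
cycle 5: I3 EX
cycle 7: I1 EX
cycle 8: I1 WR R5
cycle 9: I2 RO
cycle 10: I3 WR R0
cycle 11: I2 EX
cycle 12: I2 WR R2
cycle 13: I4→M1
cycle 14: I4 RO
cycle 19: I4 EX
cycle 20: I4 WR R2
cycle 21: I5→M0
cycle 22: I5 RO · I6→A1
cycle 23: I6 RO
cycle 25: I6 EX
cycle 26: I6 WR R1
cycle 27: I5 EX
cycle 28: I5 WR R2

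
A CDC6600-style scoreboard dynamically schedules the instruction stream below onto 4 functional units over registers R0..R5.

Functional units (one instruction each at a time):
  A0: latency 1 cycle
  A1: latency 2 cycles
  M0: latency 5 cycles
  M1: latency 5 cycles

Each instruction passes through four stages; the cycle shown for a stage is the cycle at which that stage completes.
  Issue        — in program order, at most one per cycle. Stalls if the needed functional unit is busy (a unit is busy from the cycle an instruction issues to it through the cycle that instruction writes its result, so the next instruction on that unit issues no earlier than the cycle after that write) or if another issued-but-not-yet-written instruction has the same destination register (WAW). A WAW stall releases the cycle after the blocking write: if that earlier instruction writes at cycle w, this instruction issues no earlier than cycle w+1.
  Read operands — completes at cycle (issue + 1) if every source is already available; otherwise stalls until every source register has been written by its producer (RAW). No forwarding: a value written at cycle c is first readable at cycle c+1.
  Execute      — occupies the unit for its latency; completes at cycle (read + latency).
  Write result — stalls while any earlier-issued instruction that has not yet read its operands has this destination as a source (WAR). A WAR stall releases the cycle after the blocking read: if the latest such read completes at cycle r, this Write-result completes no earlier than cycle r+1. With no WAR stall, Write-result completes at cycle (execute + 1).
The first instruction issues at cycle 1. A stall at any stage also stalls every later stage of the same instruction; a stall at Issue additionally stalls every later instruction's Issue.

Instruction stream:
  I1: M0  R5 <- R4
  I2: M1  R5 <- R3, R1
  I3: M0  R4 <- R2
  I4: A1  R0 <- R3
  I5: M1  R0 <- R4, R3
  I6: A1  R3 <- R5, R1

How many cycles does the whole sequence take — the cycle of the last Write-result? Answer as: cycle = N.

I1: IS=1 RO=2 EX=7 WR=8
I2: IS=9 RO=10 EX=15 WR=16  [WAW R5: wait I1 write@8]
I3: IS=10 RO=11 EX=16 WR=17
I4: IS=11 RO=12 EX=14 WR=15
I5: IS=17 RO=18 EX=23 WR=24  [struct: M1 busy until I2 writes@16]
I6: IS=18 RO=19 EX=21 WR=22

cycle = 24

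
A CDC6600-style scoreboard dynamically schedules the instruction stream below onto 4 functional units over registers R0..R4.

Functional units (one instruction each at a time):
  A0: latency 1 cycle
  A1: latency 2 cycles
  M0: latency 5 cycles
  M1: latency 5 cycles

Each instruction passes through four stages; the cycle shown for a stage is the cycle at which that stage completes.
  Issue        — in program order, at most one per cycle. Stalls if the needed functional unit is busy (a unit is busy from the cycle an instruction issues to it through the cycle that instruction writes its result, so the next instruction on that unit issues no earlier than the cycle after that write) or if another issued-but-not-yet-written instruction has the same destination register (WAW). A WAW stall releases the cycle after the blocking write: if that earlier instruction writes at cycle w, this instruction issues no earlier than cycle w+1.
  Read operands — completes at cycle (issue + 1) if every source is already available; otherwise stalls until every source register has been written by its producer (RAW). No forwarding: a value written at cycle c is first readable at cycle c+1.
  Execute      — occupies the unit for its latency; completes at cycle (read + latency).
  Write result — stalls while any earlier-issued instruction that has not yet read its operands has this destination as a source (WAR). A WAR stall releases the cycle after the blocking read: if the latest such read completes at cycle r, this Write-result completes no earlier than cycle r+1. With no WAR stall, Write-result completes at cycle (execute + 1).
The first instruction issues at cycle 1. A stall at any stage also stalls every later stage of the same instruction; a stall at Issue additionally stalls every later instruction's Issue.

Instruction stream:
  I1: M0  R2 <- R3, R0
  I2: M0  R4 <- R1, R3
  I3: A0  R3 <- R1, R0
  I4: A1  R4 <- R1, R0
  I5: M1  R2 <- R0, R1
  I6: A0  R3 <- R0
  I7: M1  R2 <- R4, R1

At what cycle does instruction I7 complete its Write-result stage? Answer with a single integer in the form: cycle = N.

t=1  I1 dispatched to M0
t=2  I1 operands ready
t=7  I1 complete
t=8  R2←I1
t=9  I2 dispatched to M0
t=10  I2 operands ready, I3 dispatched to A0
t=11  I3 operands ready
t=12  I3 complete
t=13  R3←I3
t=15  I2 complete
t=16  R4←I2
t=17  I4 dispatched to A1
t=18  I4 operands ready, I5 dispatched to M1
t=19  I5 operands ready, I6 dispatched to A0
t=20  I4 complete, I6 operands ready
t=21  R4←I4, I6 complete
t=22  R3←I6
t=24  I5 complete
t=25  R2←I5
t=26  I7 dispatched to M1
t=27  I7 operands ready
t=32  I7 complete
t=33  R2←I7

cycle = 33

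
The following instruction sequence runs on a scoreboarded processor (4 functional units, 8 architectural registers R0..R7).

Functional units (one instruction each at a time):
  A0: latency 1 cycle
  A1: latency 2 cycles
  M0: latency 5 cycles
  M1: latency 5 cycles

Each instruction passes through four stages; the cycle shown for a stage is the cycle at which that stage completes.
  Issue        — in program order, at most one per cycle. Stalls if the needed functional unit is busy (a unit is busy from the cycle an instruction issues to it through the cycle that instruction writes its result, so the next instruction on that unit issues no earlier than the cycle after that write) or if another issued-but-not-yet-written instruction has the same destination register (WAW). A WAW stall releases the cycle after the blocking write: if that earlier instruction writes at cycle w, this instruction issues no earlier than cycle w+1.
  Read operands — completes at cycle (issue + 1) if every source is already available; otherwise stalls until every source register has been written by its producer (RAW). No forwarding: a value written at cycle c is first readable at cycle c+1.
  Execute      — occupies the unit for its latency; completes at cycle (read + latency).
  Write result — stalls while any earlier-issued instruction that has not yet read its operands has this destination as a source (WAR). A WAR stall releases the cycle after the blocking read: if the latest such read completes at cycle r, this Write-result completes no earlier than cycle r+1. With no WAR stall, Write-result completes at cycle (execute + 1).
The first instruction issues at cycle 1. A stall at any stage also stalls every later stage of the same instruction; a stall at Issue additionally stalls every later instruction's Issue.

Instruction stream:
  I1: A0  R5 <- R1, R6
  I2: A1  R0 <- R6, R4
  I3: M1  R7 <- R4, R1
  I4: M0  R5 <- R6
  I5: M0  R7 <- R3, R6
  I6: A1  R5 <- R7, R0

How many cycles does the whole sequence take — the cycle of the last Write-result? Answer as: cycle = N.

t=1  I1 dispatched to A0
t=2  I1 operands ready, I2 dispatched to A1
t=3  I1 complete, I2 operands ready, I3 dispatched to M1
t=4  R5←I1, I3 operands ready
t=5  I2 complete, I4 dispatched to M0
t=6  R0←I2, I4 operands ready
t=9  I3 complete
t=10  R7←I3
t=11  I4 complete
t=12  R5←I4
t=13  I5 dispatched to M0
t=14  I5 operands ready, I6 dispatched to A1
t=19  I5 complete
t=20  R7←I5
t=21  I6 operands ready
t=23  I6 complete
t=24  R5←I6

cycle = 24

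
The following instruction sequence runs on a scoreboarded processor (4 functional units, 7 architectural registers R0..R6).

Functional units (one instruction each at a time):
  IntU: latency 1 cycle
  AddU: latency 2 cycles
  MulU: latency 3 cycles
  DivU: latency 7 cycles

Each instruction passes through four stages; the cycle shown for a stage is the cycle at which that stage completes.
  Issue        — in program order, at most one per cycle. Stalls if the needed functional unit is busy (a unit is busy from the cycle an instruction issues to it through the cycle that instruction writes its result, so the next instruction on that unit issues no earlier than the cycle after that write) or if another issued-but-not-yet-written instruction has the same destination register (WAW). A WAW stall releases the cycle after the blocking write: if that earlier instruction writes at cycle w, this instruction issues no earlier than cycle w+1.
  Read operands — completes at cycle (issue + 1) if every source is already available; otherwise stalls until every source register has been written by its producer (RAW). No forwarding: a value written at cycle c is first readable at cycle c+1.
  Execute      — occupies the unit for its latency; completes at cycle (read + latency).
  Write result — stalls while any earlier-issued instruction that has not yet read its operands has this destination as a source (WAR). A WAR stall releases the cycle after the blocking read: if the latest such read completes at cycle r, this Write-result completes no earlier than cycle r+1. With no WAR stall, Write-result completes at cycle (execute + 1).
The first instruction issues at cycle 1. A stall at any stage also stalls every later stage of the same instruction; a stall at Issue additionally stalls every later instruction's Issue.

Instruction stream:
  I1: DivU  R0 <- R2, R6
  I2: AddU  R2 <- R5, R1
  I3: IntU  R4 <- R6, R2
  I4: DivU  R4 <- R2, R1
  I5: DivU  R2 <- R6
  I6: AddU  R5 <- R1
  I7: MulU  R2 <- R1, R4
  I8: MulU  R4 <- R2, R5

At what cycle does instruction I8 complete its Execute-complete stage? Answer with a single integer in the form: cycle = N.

[I1] 1/2/9/10
[I2] 2/3/5/6
[I3] 3/7/8/9  (RAW R2: wait I2 write@6)
[I4] 11/12/19/20  (struct: DivU busy until I1 writes@10)
[I5] 21/22/29/30  (struct: DivU busy until I4 writes@20)
[I6] 22/23/25/26
[I7] 31/32/35/36  (WAW R2: wait I5 write@30)
[I8] 37/38/41/42  (struct: MulU busy until I7 writes@36)

cycle = 41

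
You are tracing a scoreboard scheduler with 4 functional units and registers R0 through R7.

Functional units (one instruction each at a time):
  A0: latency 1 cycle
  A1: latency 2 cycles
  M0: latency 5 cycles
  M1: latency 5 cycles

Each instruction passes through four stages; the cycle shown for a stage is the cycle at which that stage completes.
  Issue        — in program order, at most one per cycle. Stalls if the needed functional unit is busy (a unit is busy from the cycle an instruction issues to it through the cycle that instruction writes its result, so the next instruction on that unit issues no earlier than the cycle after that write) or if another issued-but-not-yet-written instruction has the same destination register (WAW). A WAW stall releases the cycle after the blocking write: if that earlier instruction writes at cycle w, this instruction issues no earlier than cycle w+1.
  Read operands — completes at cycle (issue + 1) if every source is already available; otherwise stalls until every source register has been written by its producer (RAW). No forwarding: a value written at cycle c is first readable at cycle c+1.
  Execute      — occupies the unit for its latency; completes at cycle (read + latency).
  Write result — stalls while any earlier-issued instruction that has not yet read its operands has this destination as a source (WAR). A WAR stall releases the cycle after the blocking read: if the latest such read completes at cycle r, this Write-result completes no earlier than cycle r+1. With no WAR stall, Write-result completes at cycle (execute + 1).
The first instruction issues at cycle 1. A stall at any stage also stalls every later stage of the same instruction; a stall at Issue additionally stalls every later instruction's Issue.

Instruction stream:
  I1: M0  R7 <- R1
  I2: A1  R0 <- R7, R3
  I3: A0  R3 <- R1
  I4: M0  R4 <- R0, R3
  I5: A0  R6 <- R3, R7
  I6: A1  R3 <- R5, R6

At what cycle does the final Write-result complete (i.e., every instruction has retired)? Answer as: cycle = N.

cycle = 19

I1  is:1  ro:2  ex:7  wr:8
I2  is:2  ro:9  ex:11  wr:12  — RAW R7: wait I1 write@8
I3  is:3  ro:4  ex:5  wr:10  — WAR R3: wait I2 read@9
I4  is:9  ro:13  ex:18  wr:19  — struct: M0 busy until I1 writes@8, RAW R0: wait I2 write@12
I5  is:11  ro:12  ex:13  wr:14  — struct: A0 busy until I3 writes@10
I6  is:13  ro:15  ex:17  wr:18  — struct: A1 busy until I2 writes@12, RAW R6: wait I5 write@14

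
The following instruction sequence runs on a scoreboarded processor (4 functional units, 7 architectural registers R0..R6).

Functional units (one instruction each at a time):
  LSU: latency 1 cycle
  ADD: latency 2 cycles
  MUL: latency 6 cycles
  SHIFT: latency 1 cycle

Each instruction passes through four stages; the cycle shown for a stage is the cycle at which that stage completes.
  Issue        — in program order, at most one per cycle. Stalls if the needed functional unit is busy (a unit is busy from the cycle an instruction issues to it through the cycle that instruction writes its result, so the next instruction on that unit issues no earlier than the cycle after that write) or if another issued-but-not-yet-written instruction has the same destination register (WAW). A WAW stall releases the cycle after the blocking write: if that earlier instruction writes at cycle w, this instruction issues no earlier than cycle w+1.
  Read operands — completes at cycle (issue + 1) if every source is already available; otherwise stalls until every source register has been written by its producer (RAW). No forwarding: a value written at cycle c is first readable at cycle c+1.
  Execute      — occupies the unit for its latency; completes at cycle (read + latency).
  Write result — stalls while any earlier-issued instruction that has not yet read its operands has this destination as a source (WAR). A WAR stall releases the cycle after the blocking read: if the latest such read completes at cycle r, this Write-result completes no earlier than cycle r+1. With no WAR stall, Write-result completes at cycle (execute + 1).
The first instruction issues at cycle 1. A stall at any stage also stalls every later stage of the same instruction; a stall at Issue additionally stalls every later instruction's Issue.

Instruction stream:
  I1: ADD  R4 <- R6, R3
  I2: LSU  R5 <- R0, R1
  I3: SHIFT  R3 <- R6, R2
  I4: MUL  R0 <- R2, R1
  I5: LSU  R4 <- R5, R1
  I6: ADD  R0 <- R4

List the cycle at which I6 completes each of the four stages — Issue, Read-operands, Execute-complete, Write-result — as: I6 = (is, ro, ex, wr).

t=1  I1→ADD
t=2  I1 RO · I2→LSU
t=3  I2 RO · I3→SHIFT
t=4  I1 EX · I2 EX · I3 RO · I4→MUL
t=5  I1 WR R4 · I2 WR R5 · I3 EX · I4 RO
t=6  I3 WR R3 · I5→LSU
t=7  I5 RO
t=8  I5 EX
t=9  I5 WR R4
t=11  I4 EX
t=12  I4 WR R0
t=13  I6→ADD
t=14  I6 RO
t=16  I6 EX
t=17  I6 WR R0

I6 = (13, 14, 16, 17)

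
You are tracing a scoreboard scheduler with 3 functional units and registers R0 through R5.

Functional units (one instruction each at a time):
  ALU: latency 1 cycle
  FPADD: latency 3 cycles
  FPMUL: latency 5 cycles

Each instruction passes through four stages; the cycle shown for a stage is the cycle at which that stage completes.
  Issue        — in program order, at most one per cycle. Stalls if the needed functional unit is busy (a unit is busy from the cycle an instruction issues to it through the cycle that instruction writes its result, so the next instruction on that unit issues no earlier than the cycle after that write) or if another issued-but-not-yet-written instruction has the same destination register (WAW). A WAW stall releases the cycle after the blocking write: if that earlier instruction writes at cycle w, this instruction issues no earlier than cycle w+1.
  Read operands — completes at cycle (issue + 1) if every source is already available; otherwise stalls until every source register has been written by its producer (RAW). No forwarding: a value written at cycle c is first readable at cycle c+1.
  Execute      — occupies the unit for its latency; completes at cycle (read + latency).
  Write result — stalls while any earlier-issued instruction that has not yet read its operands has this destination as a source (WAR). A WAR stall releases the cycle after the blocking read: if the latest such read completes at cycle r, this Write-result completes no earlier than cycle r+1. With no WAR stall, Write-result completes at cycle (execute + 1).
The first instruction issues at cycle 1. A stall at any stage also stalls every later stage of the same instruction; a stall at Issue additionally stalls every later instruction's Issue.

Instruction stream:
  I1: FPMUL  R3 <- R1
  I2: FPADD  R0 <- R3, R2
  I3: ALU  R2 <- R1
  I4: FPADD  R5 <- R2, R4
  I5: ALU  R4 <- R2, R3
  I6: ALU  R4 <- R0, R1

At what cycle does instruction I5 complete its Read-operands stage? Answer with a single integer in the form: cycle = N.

I1 -> (1, 2, 7, 8)
I2 -> (2, 9, 12, 13)  // RAW R3: wait I1 write@8
I3 -> (3, 4, 5, 10)  // WAR R2: wait I2 read@9
I4 -> (14, 15, 18, 19)  // struct: FPADD busy until I2 writes@13
I5 -> (15, 16, 17, 18)
I6 -> (19, 20, 21, 22)  // struct: ALU busy until I5 writes@18

cycle = 16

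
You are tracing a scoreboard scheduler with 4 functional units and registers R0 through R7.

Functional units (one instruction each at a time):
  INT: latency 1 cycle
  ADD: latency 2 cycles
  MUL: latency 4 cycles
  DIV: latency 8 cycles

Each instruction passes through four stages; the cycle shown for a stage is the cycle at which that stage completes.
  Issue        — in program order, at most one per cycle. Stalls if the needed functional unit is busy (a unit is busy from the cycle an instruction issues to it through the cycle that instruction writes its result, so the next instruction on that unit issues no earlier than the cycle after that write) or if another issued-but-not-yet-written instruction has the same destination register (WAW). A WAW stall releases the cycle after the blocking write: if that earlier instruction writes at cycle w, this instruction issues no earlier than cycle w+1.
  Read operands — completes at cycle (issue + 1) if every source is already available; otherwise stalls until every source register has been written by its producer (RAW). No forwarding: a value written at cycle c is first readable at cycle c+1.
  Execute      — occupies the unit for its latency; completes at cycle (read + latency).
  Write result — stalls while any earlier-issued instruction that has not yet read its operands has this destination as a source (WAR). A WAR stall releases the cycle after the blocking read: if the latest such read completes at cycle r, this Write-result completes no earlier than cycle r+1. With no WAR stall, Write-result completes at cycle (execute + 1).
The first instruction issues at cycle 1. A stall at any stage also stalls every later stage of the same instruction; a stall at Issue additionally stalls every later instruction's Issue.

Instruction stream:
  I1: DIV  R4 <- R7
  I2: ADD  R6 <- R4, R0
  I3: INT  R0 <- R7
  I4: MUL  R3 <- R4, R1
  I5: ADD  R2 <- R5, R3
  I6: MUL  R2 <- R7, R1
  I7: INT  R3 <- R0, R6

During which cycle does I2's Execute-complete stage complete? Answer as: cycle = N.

I1 -> (1, 2, 10, 11)
I2 -> (2, 12, 14, 15)  // RAW R4: wait I1 write@11
I3 -> (3, 4, 5, 13)  // WAR R0: wait I2 read@12
I4 -> (4, 12, 16, 17)  // RAW R4: wait I1 write@11
I5 -> (16, 18, 20, 21)  // struct: ADD busy until I2 writes@15, RAW R3: wait I4 write@17
I6 -> (22, 23, 27, 28)  // WAW R2: wait I5 write@21
I7 -> (23, 24, 25, 26)

cycle = 14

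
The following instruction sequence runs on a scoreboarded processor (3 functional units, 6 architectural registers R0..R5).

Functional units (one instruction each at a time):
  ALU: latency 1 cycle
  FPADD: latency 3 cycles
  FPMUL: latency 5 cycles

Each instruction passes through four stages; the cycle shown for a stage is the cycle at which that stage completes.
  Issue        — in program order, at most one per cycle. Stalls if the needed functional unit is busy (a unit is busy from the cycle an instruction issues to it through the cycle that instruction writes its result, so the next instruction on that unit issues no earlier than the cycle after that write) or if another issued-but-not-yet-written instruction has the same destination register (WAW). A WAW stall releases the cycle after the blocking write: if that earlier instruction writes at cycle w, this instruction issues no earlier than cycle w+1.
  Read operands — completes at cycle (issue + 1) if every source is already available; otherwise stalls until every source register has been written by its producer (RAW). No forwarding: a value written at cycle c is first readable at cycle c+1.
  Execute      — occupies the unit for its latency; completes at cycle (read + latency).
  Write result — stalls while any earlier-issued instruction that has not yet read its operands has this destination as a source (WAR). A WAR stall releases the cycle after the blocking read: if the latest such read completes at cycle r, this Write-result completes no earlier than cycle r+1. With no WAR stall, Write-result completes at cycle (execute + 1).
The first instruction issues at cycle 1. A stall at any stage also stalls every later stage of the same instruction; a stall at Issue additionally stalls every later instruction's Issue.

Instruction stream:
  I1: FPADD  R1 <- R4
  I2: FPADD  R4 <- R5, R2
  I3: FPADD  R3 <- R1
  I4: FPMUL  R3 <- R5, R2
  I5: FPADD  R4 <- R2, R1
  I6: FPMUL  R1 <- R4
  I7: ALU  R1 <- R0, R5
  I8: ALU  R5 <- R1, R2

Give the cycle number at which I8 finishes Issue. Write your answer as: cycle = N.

cycle = 39

  I1 | 1 | 2 | 5 | 6
  I2 | 7 | 8 | 11 | 12   struct: FPADD busy until I1 writes@6
  I3 | 13 | 14 | 17 | 18   struct: FPADD busy until I2 writes@12
  I4 | 19 | 20 | 25 | 26   WAW R3: wait I3 write@18
  I5 | 20 | 21 | 24 | 25
  I6 | 27 | 28 | 33 | 34   struct: FPMUL busy until I4 writes@26
  I7 | 35 | 36 | 37 | 38   WAW R1: wait I6 write@34
  I8 | 39 | 40 | 41 | 42   struct: ALU busy until I7 writes@38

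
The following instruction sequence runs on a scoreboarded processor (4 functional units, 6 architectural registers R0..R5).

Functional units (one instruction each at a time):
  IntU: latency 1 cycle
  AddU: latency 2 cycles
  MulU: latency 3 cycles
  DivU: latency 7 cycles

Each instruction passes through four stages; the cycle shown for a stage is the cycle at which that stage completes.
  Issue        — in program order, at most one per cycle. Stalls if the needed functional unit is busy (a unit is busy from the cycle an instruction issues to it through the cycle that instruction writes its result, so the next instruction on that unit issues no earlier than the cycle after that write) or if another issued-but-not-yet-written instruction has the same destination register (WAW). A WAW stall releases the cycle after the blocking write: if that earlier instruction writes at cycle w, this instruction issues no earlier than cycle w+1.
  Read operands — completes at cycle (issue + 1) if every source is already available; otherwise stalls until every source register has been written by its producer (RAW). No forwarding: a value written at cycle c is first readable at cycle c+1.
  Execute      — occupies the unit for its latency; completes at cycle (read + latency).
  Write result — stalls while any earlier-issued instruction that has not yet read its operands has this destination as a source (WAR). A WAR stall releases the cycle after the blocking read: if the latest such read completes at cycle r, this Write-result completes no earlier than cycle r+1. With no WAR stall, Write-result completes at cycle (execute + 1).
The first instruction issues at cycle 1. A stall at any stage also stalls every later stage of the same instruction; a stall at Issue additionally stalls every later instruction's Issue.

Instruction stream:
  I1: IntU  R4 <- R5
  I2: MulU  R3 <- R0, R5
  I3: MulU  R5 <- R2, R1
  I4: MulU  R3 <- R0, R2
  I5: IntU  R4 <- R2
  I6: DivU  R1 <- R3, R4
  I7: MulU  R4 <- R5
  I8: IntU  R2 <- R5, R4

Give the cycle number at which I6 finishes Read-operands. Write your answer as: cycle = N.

I1 -> (1, 2, 3, 4)
I2 -> (2, 3, 6, 7)
I3 -> (8, 9, 12, 13)  // struct: MulU busy until I2 writes@7
I4 -> (14, 15, 18, 19)  // struct: MulU busy until I3 writes@13
I5 -> (15, 16, 17, 18)
I6 -> (16, 20, 27, 28)  // RAW R3: wait I4 write@19
I7 -> (20, 21, 24, 25)  // struct: MulU busy until I4 writes@19
I8 -> (21, 26, 27, 28)  // RAW R4: wait I7 write@25

cycle = 20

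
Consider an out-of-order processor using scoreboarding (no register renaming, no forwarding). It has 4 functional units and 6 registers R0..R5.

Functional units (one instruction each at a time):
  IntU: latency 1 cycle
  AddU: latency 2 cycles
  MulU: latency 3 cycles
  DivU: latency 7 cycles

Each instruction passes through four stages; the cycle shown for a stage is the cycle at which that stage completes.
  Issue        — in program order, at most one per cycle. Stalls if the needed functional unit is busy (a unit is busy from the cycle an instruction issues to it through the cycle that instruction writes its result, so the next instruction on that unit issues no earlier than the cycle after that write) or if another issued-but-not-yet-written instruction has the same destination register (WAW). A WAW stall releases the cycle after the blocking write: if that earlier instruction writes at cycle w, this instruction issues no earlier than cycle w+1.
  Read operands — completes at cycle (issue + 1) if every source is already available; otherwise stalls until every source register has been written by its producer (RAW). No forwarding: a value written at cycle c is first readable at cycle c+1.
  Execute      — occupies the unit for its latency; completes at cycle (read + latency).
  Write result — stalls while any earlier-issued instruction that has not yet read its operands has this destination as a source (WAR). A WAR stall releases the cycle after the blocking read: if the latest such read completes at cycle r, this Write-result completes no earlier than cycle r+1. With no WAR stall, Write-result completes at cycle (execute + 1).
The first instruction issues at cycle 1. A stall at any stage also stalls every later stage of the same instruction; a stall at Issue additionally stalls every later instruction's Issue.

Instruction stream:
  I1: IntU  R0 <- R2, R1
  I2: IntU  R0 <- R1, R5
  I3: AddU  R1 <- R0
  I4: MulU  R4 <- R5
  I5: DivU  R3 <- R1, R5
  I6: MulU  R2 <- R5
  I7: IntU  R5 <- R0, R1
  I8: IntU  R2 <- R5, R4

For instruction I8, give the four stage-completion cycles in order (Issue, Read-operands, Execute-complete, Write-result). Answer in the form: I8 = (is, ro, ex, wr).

I8 = (19, 20, 21, 22)

c1: issue I1 (IntU)
c2: I1 read-ops
c3: I1 finished on IntU
c4: I1→R0
c5: issue I2 (IntU)
c6: I2 read-ops, issue I3 (AddU)
c7: I2 finished on IntU, issue I4 (MulU)
c8: I2→R0, I4 read-ops, issue I5 (DivU)
c9: I3 read-ops
c11: I3 finished on AddU, I4 finished on MulU
c12: I3→R1, I4→R4
c13: I5 read-ops, issue I6 (MulU)
c14: I6 read-ops, issue I7 (IntU)
c15: I7 read-ops
c16: I7 finished on IntU
c17: I6 finished on MulU, I7→R5
c18: I6→R2
c19: issue I8 (IntU)
c20: I5 finished on DivU, I8 read-ops
c21: I5→R3, I8 finished on IntU
c22: I8→R2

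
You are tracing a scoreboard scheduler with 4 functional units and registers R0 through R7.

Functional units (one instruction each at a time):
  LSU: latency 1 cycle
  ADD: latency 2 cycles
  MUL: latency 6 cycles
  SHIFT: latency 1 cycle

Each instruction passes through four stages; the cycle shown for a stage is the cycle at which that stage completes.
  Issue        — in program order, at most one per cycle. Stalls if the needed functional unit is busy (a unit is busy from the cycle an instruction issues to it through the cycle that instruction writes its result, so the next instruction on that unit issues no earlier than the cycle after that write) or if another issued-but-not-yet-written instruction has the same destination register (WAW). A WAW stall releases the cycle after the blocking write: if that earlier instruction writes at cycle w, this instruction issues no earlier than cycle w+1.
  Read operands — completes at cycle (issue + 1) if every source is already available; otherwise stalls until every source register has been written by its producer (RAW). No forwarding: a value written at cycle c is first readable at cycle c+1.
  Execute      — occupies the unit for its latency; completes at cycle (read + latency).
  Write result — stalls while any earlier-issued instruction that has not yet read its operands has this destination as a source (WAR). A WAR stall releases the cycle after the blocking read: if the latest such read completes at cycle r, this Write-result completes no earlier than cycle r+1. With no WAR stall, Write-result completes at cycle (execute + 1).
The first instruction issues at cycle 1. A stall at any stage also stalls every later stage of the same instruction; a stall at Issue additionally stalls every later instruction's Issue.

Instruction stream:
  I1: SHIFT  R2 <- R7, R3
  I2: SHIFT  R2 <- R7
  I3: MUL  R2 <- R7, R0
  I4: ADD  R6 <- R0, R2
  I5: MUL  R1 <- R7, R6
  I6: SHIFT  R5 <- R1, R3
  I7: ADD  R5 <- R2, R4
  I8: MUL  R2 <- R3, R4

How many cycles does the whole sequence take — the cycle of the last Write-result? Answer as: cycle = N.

cycle = 42

I1  is:1  ro:2  ex:3  wr:4
I2  is:5  ro:6  ex:7  wr:8  — struct: SHIFT busy until I1 writes@4
I3  is:9  ro:10  ex:16  wr:17  — WAW R2: wait I2 write@8
I4  is:10  ro:18  ex:20  wr:21  — RAW R2: wait I3 write@17
I5  is:18  ro:22  ex:28  wr:29  — struct: MUL busy until I3 writes@17, RAW R6: wait I4 write@21
I6  is:19  ro:30  ex:31  wr:32  — RAW R1: wait I5 write@29
I7  is:33  ro:34  ex:36  wr:37  — WAW R5: wait I6 write@32
I8  is:34  ro:35  ex:41  wr:42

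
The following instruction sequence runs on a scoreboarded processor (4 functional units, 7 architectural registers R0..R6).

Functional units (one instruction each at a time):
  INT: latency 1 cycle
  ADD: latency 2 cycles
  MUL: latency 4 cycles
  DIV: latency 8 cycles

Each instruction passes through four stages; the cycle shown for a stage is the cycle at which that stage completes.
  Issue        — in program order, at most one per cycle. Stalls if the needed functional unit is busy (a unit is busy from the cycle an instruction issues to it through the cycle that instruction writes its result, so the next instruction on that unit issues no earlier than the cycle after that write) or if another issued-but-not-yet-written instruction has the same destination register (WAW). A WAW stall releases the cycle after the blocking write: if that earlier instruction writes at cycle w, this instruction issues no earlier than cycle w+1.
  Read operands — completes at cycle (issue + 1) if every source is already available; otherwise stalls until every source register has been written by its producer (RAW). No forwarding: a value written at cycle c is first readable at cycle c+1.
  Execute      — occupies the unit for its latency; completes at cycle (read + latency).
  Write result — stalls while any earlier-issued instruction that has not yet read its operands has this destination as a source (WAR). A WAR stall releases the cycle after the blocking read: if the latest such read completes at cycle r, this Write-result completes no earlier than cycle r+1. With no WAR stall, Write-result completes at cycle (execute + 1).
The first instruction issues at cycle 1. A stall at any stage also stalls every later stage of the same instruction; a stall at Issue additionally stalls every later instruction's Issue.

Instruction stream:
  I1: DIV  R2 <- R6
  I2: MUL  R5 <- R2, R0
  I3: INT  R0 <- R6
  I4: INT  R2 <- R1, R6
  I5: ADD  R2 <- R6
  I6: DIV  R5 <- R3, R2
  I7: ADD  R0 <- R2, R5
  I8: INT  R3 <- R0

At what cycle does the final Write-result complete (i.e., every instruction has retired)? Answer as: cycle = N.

I1  is:1  ro:2  ex:10  wr:11
I2  is:2  ro:12  ex:16  wr:17  — RAW R2: wait I1 write@11
I3  is:3  ro:4  ex:5  wr:13  — WAR R0: wait I2 read@12
I4  is:14  ro:15  ex:16  wr:17  — struct: INT busy until I3 writes@13
I5  is:18  ro:19  ex:21  wr:22  — WAW R2: wait I4 write@17
I6  is:19  ro:23  ex:31  wr:32  — RAW R2: wait I5 write@22
I7  is:23  ro:33  ex:35  wr:36  — struct: ADD busy until I5 writes@22, RAW R5: wait I6 write@32
I8  is:24  ro:37  ex:38  wr:39  — RAW R0: wait I7 write@36

cycle = 39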